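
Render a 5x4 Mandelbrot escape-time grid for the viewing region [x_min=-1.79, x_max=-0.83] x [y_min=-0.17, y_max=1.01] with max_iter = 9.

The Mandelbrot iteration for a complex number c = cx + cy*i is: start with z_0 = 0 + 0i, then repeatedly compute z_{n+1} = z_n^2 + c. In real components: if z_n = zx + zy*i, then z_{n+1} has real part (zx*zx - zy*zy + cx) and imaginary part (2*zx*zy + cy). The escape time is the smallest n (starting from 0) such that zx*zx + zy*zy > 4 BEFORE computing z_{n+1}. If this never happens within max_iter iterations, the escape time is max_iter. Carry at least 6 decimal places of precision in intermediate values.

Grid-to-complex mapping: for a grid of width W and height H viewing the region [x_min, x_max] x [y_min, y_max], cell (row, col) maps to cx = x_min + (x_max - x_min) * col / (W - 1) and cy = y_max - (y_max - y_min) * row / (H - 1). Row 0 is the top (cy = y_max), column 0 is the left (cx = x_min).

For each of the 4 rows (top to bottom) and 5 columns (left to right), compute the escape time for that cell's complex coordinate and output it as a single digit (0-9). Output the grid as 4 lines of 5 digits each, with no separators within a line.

(row=0, col=0): c = -1.7900 + 1.0100i → escape time 1
(row=0, col=1): c = -1.5500 + 1.0100i → escape time 2
(row=0, col=2): c = -1.3100 + 1.0100i → escape time 3
(row=0, col=3): c = -1.0700 + 1.0100i → escape time 3
(row=0, col=4): c = -0.8300 + 1.0100i → escape time 3
(row=1, col=0): c = -1.7900 + 0.6167i → escape time 3
(row=1, col=1): c = -1.5500 + 0.6167i → escape time 3
(row=1, col=2): c = -1.3100 + 0.6167i → escape time 3
(row=1, col=3): c = -1.0700 + 0.6167i → escape time 4
(row=1, col=4): c = -0.8300 + 0.6167i → escape time 5
(row=2, col=0): c = -1.7900 + 0.2233i → escape time 4
(row=2, col=1): c = -1.5500 + 0.2233i → escape time 5
(row=2, col=2): c = -1.3100 + 0.2233i → escape time 7
(row=2, col=3): c = -1.0700 + 0.2233i → escape time 9
(row=2, col=4): c = -0.8300 + 0.2233i → escape time 9
(row=3, col=0): c = -1.7900 + -0.1700i → escape time 4
(row=3, col=1): c = -1.5500 + -0.1700i → escape time 5
(row=3, col=2): c = -1.3100 + -0.1700i → escape time 9
(row=3, col=3): c = -1.0700 + -0.1700i → escape time 9
(row=3, col=4): c = -0.8300 + -0.1700i → escape time 9

Answer: 12333
33345
45799
45999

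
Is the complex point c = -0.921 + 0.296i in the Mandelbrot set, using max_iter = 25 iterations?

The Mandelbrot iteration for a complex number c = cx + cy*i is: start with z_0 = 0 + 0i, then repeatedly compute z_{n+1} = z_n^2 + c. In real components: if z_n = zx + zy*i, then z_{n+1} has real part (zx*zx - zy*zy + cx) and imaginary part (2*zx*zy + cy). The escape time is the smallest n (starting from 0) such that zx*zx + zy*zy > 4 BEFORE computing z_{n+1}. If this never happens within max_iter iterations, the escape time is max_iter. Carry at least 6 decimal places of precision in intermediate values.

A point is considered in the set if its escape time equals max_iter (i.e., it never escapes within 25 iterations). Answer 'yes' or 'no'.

Answer: no

Derivation:
z_0 = 0 + 0i, c = -0.9210 + 0.2960i
Iter 1: z = -0.9210 + 0.2960i, |z|^2 = 0.9359
Iter 2: z = -0.1604 + -0.2492i, |z|^2 = 0.0878
Iter 3: z = -0.9574 + 0.3759i, |z|^2 = 1.0579
Iter 4: z = -0.1457 + -0.4238i, |z|^2 = 0.2009
Iter 5: z = -1.0794 + 0.4195i, |z|^2 = 1.3411
Iter 6: z = 0.0681 + -0.6097i, |z|^2 = 0.3764
Iter 7: z = -1.2881 + 0.2129i, |z|^2 = 1.7045
Iter 8: z = 0.6928 + -0.2525i, |z|^2 = 0.5438
Iter 9: z = -0.5048 + -0.0539i, |z|^2 = 0.2577
Iter 10: z = -0.6691 + 0.3504i, |z|^2 = 0.5705
Iter 11: z = -0.5961 + -0.1730i, |z|^2 = 0.3852
Iter 12: z = -0.5956 + 0.5022i, |z|^2 = 0.6069
Iter 13: z = -0.8185 + -0.3022i, |z|^2 = 0.7613
Iter 14: z = -0.3424 + 0.7907i, |z|^2 = 0.7425
Iter 15: z = -1.4290 + -0.2455i, |z|^2 = 2.1023
Iter 16: z = 1.0608 + 0.9976i, |z|^2 = 2.1204
Iter 17: z = -0.7910 + 2.4124i, |z|^2 = 6.4454
Escaped at iteration 17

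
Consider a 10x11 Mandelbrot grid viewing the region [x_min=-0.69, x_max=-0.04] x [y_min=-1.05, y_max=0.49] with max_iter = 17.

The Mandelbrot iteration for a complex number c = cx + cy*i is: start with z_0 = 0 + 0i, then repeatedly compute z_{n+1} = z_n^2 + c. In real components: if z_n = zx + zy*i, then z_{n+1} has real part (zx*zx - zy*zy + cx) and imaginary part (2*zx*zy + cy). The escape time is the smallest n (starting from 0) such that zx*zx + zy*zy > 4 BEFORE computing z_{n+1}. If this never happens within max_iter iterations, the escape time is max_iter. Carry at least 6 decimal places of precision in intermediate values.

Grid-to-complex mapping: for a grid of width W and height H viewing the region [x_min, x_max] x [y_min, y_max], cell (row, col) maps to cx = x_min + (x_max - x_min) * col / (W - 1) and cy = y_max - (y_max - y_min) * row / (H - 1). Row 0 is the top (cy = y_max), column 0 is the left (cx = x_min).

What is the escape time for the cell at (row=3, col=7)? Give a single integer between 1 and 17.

Answer: 17

Derivation:
z_0 = 0 + 0i, c = -0.1844 + 0.0280i
Iter 1: z = -0.1844 + 0.0280i, |z|^2 = 0.0348
Iter 2: z = -0.1512 + 0.0177i, |z|^2 = 0.0232
Iter 3: z = -0.1619 + 0.0227i, |z|^2 = 0.0267
Iter 4: z = -0.1587 + 0.0207i, |z|^2 = 0.0256
Iter 5: z = -0.1597 + 0.0214i, |z|^2 = 0.0260
Iter 6: z = -0.1594 + 0.0212i, |z|^2 = 0.0259
Iter 7: z = -0.1595 + 0.0213i, |z|^2 = 0.0259
Iter 8: z = -0.1595 + 0.0212i, |z|^2 = 0.0259
Iter 9: z = -0.1595 + 0.0212i, |z|^2 = 0.0259
Iter 10: z = -0.1595 + 0.0212i, |z|^2 = 0.0259
Iter 11: z = -0.1595 + 0.0212i, |z|^2 = 0.0259
Iter 12: z = -0.1595 + 0.0212i, |z|^2 = 0.0259
Iter 13: z = -0.1595 + 0.0212i, |z|^2 = 0.0259
Iter 14: z = -0.1595 + 0.0212i, |z|^2 = 0.0259
Iter 15: z = -0.1595 + 0.0212i, |z|^2 = 0.0259
Iter 16: z = -0.1595 + 0.0212i, |z|^2 = 0.0259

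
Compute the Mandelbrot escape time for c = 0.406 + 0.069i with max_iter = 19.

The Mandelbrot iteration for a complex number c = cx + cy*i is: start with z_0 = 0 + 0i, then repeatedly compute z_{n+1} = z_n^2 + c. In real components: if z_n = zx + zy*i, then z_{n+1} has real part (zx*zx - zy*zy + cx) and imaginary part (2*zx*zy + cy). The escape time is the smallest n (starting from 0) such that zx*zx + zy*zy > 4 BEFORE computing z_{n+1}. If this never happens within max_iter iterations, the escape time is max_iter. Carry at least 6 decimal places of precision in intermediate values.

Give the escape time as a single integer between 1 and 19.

z_0 = 0 + 0i, c = 0.4060 + 0.0690i
Iter 1: z = 0.4060 + 0.0690i, |z|^2 = 0.1696
Iter 2: z = 0.5661 + 0.1250i, |z|^2 = 0.3361
Iter 3: z = 0.7108 + 0.2106i, |z|^2 = 0.5496
Iter 4: z = 0.8669 + 0.3683i, |z|^2 = 0.8872
Iter 5: z = 1.0219 + 0.7076i, |z|^2 = 1.5450
Iter 6: z = 0.9495 + 1.5152i, |z|^2 = 3.1974
Iter 7: z = -0.9882 + 2.9465i, |z|^2 = 9.6582
Escaped at iteration 7

Answer: 7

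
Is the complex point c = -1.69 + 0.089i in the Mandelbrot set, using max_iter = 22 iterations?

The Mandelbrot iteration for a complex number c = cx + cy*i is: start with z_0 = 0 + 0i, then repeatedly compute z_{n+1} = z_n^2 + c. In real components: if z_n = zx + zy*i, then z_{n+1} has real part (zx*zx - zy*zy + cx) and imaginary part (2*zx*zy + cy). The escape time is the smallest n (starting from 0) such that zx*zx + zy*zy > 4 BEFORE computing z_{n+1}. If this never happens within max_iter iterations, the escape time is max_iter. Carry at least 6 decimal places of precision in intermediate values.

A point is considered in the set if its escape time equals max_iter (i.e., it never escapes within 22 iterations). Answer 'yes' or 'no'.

z_0 = 0 + 0i, c = -1.6900 + 0.0890i
Iter 1: z = -1.6900 + 0.0890i, |z|^2 = 2.8640
Iter 2: z = 1.1582 + -0.2118i, |z|^2 = 1.3862
Iter 3: z = -0.3935 + -0.4017i, |z|^2 = 0.3162
Iter 4: z = -1.6965 + 0.4051i, |z|^2 = 3.0422
Iter 5: z = 1.0240 + -1.2855i, |z|^2 = 2.7010
Iter 6: z = -2.2939 + -2.5436i, |z|^2 = 11.7317
Escaped at iteration 6

Answer: no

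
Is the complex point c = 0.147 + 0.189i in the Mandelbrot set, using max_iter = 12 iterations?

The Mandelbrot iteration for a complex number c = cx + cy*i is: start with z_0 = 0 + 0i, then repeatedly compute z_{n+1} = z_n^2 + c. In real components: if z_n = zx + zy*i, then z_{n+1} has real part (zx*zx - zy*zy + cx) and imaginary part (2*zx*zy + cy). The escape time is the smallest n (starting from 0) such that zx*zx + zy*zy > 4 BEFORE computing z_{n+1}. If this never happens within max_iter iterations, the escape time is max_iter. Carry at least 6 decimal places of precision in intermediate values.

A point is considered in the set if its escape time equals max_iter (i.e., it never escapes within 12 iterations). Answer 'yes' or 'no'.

z_0 = 0 + 0i, c = 0.1470 + 0.1890i
Iter 1: z = 0.1470 + 0.1890i, |z|^2 = 0.0573
Iter 2: z = 0.1329 + 0.2446i, |z|^2 = 0.0775
Iter 3: z = 0.1048 + 0.2540i, |z|^2 = 0.0755
Iter 4: z = 0.0935 + 0.2423i, |z|^2 = 0.0674
Iter 5: z = 0.0970 + 0.2343i, |z|^2 = 0.0643
Iter 6: z = 0.1015 + 0.2345i, |z|^2 = 0.0653
Iter 7: z = 0.1023 + 0.2366i, |z|^2 = 0.0665
Iter 8: z = 0.1015 + 0.2374i, |z|^2 = 0.0667
Iter 9: z = 0.1009 + 0.2372i, |z|^2 = 0.0664
Iter 10: z = 0.1009 + 0.2369i, |z|^2 = 0.0663
Iter 11: z = 0.1011 + 0.2368i, |z|^2 = 0.0663
Did not escape in 12 iterations → in set

Answer: yes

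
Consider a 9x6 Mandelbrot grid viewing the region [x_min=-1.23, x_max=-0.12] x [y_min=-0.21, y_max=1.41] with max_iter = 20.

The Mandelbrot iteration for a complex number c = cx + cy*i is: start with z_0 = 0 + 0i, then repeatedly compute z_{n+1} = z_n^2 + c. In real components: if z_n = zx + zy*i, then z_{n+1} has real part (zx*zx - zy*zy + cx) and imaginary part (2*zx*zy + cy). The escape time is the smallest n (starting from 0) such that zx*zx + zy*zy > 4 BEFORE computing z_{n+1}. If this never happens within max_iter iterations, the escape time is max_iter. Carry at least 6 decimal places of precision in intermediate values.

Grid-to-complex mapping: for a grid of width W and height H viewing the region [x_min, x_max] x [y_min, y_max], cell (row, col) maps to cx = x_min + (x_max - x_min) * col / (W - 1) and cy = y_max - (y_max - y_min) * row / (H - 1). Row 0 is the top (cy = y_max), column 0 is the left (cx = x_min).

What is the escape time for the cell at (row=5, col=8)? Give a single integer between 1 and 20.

z_0 = 0 + 0i, c = -0.1200 + -0.2100i
Iter 1: z = -0.1200 + -0.2100i, |z|^2 = 0.0585
Iter 2: z = -0.1497 + -0.1596i, |z|^2 = 0.0479
Iter 3: z = -0.1231 + -0.1622i, |z|^2 = 0.0415
Iter 4: z = -0.1312 + -0.1701i, |z|^2 = 0.0461
Iter 5: z = -0.1317 + -0.1654i, |z|^2 = 0.0447
Iter 6: z = -0.1300 + -0.1664i, |z|^2 = 0.0446
Iter 7: z = -0.1308 + -0.1667i, |z|^2 = 0.0449
Iter 8: z = -0.1307 + -0.1664i, |z|^2 = 0.0448
Iter 9: z = -0.1306 + -0.1665i, |z|^2 = 0.0448
Iter 10: z = -0.1307 + -0.1665i, |z|^2 = 0.0448
Iter 11: z = -0.1307 + -0.1665i, |z|^2 = 0.0448
Iter 12: z = -0.1306 + -0.1665i, |z|^2 = 0.0448
Iter 13: z = -0.1307 + -0.1665i, |z|^2 = 0.0448
Iter 14: z = -0.1307 + -0.1665i, |z|^2 = 0.0448
Iter 15: z = -0.1307 + -0.1665i, |z|^2 = 0.0448
Iter 16: z = -0.1307 + -0.1665i, |z|^2 = 0.0448
Iter 17: z = -0.1307 + -0.1665i, |z|^2 = 0.0448
Iter 18: z = -0.1307 + -0.1665i, |z|^2 = 0.0448
Iter 19: z = -0.1307 + -0.1665i, |z|^2 = 0.0448

Answer: 20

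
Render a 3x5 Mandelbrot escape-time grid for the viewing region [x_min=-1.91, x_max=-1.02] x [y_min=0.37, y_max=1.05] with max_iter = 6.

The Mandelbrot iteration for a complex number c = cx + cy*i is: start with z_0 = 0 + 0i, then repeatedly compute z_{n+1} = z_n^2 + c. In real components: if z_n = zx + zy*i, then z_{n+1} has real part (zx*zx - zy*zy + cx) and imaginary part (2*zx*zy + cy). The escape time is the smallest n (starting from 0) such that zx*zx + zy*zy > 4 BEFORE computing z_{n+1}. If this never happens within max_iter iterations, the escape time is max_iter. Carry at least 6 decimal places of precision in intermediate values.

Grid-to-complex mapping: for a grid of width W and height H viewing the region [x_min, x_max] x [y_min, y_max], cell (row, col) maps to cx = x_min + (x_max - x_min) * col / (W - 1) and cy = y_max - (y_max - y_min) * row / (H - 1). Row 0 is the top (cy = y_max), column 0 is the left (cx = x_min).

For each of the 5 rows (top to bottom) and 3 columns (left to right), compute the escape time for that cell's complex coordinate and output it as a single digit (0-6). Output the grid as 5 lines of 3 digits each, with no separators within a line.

(row=0, col=0): c = -1.9100 + 1.0500i → escape time 1
(row=0, col=1): c = -1.4650 + 1.0500i → escape time 2
(row=0, col=2): c = -1.0200 + 1.0500i → escape time 3
(row=1, col=0): c = -1.9100 + 0.8800i → escape time 1
(row=1, col=1): c = -1.4650 + 0.8800i → escape time 3
(row=1, col=2): c = -1.0200 + 0.8800i → escape time 3
(row=2, col=0): c = -1.9100 + 0.7100i → escape time 1
(row=2, col=1): c = -1.4650 + 0.7100i → escape time 3
(row=2, col=2): c = -1.0200 + 0.7100i → escape time 4
(row=3, col=0): c = -1.9100 + 0.5400i → escape time 2
(row=3, col=1): c = -1.4650 + 0.5400i → escape time 3
(row=3, col=2): c = -1.0200 + 0.5400i → escape time 5
(row=4, col=0): c = -1.9100 + 0.3700i → escape time 3
(row=4, col=1): c = -1.4650 + 0.3700i → escape time 4
(row=4, col=2): c = -1.0200 + 0.3700i → escape time 6

Answer: 123
133
134
235
346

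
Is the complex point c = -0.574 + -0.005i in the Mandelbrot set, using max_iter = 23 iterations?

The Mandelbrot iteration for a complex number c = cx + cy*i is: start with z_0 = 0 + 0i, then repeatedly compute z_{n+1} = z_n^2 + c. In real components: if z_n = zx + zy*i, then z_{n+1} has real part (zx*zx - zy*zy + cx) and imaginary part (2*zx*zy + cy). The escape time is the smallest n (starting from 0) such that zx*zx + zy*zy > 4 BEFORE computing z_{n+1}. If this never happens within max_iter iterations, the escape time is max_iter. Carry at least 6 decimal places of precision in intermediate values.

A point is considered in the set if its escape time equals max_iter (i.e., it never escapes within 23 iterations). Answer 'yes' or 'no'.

z_0 = 0 + 0i, c = -0.5740 + -0.0050i
Iter 1: z = -0.5740 + -0.0050i, |z|^2 = 0.3295
Iter 2: z = -0.2445 + 0.0007i, |z|^2 = 0.0598
Iter 3: z = -0.5142 + -0.0054i, |z|^2 = 0.2644
Iter 4: z = -0.3096 + 0.0005i, |z|^2 = 0.0959
Iter 5: z = -0.4781 + -0.0053i, |z|^2 = 0.2286
Iter 6: z = -0.3454 + 0.0001i, |z|^2 = 0.1193
Iter 7: z = -0.4547 + -0.0051i, |z|^2 = 0.2068
Iter 8: z = -0.3673 + -0.0004i, |z|^2 = 0.1349
Iter 9: z = -0.4391 + -0.0047i, |z|^2 = 0.1928
Iter 10: z = -0.3812 + -0.0009i, |z|^2 = 0.1453
Iter 11: z = -0.4287 + -0.0043i, |z|^2 = 0.1838
Iter 12: z = -0.3903 + -0.0013i, |z|^2 = 0.1523
Iter 13: z = -0.4217 + -0.0040i, |z|^2 = 0.1778
Iter 14: z = -0.3962 + -0.0016i, |z|^2 = 0.1570
Iter 15: z = -0.4170 + -0.0037i, |z|^2 = 0.1739
Iter 16: z = -0.4001 + -0.0019i, |z|^2 = 0.1601
Iter 17: z = -0.4139 + -0.0035i, |z|^2 = 0.1714
Iter 18: z = -0.4027 + -0.0021i, |z|^2 = 0.1621
Iter 19: z = -0.4119 + -0.0033i, |z|^2 = 0.1696
Iter 20: z = -0.4044 + -0.0023i, |z|^2 = 0.1635
Iter 21: z = -0.4105 + -0.0031i, |z|^2 = 0.1685
Iter 22: z = -0.4055 + -0.0024i, |z|^2 = 0.1644
Did not escape in 23 iterations → in set

Answer: yes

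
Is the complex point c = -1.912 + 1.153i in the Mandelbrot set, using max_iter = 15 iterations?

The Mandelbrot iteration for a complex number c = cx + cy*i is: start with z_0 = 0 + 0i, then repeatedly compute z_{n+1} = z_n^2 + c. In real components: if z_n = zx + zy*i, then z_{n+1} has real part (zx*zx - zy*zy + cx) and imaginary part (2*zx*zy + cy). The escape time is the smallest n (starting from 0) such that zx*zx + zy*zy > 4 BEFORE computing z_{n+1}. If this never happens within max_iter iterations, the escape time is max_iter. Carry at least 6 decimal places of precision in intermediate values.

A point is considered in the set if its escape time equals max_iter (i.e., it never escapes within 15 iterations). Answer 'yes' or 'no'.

Answer: no

Derivation:
z_0 = 0 + 0i, c = -1.9120 + 1.1530i
Iter 1: z = -1.9120 + 1.1530i, |z|^2 = 4.9852
Escaped at iteration 1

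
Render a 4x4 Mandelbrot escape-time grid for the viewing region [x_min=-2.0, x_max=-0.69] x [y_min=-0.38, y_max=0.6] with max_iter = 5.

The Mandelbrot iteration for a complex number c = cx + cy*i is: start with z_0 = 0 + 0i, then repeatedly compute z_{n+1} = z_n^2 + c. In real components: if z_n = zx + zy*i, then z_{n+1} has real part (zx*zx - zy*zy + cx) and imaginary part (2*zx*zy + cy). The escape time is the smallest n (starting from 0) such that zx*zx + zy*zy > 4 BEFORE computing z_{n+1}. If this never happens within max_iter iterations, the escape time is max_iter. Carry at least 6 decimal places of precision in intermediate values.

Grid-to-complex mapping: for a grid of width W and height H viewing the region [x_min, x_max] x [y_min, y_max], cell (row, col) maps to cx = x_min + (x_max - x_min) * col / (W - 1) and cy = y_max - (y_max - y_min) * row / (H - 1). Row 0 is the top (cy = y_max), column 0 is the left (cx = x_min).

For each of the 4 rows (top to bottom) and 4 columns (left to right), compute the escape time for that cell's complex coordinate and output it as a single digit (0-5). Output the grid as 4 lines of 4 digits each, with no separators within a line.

(row=0, col=0): c = -2.0000 + 0.6000i → escape time 1
(row=0, col=1): c = -1.5633 + 0.6000i → escape time 3
(row=0, col=2): c = -1.1267 + 0.6000i → escape time 4
(row=0, col=3): c = -0.6900 + 0.6000i → escape time 5
(row=1, col=0): c = -2.0000 + 0.2733i → escape time 1
(row=1, col=1): c = -1.5633 + 0.2733i → escape time 5
(row=1, col=2): c = -1.1267 + 0.2733i → escape time 5
(row=1, col=3): c = -0.6900 + 0.2733i → escape time 5
(row=2, col=0): c = -2.0000 + -0.0533i → escape time 1
(row=2, col=1): c = -1.5633 + -0.0533i → escape time 5
(row=2, col=2): c = -1.1267 + -0.0533i → escape time 5
(row=2, col=3): c = -0.6900 + -0.0533i → escape time 5
(row=3, col=0): c = -2.0000 + -0.3800i → escape time 1
(row=3, col=1): c = -1.5633 + -0.3800i → escape time 4
(row=3, col=2): c = -1.1267 + -0.3800i → escape time 5
(row=3, col=3): c = -0.6900 + -0.3800i → escape time 5

Answer: 1345
1555
1555
1455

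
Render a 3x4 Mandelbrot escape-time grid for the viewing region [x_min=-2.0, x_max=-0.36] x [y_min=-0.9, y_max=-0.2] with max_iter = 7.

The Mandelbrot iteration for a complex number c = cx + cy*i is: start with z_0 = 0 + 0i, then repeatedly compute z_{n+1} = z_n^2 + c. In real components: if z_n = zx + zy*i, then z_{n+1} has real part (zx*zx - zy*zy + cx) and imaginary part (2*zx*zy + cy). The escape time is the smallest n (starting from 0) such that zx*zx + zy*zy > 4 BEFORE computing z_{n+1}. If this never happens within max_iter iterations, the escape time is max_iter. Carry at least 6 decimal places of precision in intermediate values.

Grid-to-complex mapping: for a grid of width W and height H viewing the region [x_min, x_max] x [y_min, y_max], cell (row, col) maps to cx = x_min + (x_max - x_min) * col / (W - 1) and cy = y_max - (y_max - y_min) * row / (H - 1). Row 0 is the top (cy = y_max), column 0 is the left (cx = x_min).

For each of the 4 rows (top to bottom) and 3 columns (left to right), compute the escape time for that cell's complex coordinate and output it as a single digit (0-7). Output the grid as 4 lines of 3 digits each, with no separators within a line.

Answer: 177
167
137
135

Derivation:
(row=0, col=0): c = -2.0000 + -0.2000i → escape time 1
(row=0, col=1): c = -1.1800 + -0.2000i → escape time 7
(row=0, col=2): c = -0.3600 + -0.2000i → escape time 7
(row=1, col=0): c = -2.0000 + -0.4333i → escape time 1
(row=1, col=1): c = -1.1800 + -0.4333i → escape time 6
(row=1, col=2): c = -0.3600 + -0.4333i → escape time 7
(row=2, col=0): c = -2.0000 + -0.6667i → escape time 1
(row=2, col=1): c = -1.1800 + -0.6667i → escape time 3
(row=2, col=2): c = -0.3600 + -0.6667i → escape time 7
(row=3, col=0): c = -2.0000 + -0.9000i → escape time 1
(row=3, col=1): c = -1.1800 + -0.9000i → escape time 3
(row=3, col=2): c = -0.3600 + -0.9000i → escape time 5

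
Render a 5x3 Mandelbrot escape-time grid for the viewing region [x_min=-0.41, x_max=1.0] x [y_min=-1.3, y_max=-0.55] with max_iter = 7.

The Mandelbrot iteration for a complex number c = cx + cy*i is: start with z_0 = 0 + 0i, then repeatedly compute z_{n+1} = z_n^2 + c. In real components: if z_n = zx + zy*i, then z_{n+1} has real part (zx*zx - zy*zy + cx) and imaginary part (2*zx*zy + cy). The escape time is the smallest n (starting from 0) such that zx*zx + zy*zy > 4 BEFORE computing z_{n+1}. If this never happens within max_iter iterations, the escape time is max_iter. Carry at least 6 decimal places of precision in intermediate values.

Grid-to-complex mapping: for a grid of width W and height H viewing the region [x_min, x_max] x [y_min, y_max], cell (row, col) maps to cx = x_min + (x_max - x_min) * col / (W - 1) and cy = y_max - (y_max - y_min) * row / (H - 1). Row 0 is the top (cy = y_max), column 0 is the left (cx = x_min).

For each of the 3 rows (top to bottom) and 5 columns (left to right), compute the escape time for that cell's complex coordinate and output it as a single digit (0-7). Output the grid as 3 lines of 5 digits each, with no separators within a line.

(row=0, col=0): c = -0.4100 + -0.5500i → escape time 7
(row=0, col=1): c = -0.0575 + -0.5500i → escape time 7
(row=0, col=2): c = 0.2950 + -0.5500i → escape time 7
(row=0, col=3): c = 0.6475 + -0.5500i → escape time 3
(row=0, col=4): c = 1.0000 + -0.5500i → escape time 2
(row=1, col=0): c = -0.4100 + -0.9250i → escape time 5
(row=1, col=1): c = -0.0575 + -0.9250i → escape time 7
(row=1, col=2): c = 0.2950 + -0.9250i → escape time 4
(row=1, col=3): c = 0.6475 + -0.9250i → escape time 2
(row=1, col=4): c = 1.0000 + -0.9250i → escape time 2
(row=2, col=0): c = -0.4100 + -1.3000i → escape time 3
(row=2, col=1): c = -0.0575 + -1.3000i → escape time 2
(row=2, col=2): c = 0.2950 + -1.3000i → escape time 2
(row=2, col=3): c = 0.6475 + -1.3000i → escape time 2
(row=2, col=4): c = 1.0000 + -1.3000i → escape time 2

Answer: 77732
57422
32222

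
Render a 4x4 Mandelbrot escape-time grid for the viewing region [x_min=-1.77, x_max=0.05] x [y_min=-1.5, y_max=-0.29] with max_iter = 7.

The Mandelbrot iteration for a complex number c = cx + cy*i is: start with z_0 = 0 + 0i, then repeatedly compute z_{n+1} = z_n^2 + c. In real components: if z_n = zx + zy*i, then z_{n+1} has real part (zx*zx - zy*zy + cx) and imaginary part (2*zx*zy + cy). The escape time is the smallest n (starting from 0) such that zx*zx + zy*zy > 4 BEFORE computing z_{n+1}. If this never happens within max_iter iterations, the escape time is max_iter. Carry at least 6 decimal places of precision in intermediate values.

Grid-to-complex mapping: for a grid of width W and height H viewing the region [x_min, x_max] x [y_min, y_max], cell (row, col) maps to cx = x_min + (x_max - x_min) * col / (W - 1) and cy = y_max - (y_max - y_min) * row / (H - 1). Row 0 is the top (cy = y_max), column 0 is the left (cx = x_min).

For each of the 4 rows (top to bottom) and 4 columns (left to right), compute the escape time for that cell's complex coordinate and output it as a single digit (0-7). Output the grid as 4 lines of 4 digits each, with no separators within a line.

(row=0, col=0): c = -1.7700 + -0.2900i → escape time 4
(row=0, col=1): c = -1.1633 + -0.2900i → escape time 7
(row=0, col=2): c = -0.5567 + -0.2900i → escape time 7
(row=0, col=3): c = 0.0500 + -0.2900i → escape time 7
(row=1, col=0): c = -1.7700 + -0.6933i → escape time 3
(row=1, col=1): c = -1.1633 + -0.6933i → escape time 3
(row=1, col=2): c = -0.5567 + -0.6933i → escape time 7
(row=1, col=3): c = 0.0500 + -0.6933i → escape time 7
(row=2, col=0): c = -1.7700 + -1.0967i → escape time 1
(row=2, col=1): c = -1.1633 + -1.0967i → escape time 3
(row=2, col=2): c = -0.5567 + -1.0967i → escape time 3
(row=2, col=3): c = 0.0500 + -1.0967i → escape time 4
(row=3, col=0): c = -1.7700 + -1.5000i → escape time 1
(row=3, col=1): c = -1.1633 + -1.5000i → escape time 2
(row=3, col=2): c = -0.5567 + -1.5000i → escape time 2
(row=3, col=3): c = 0.0500 + -1.5000i → escape time 2

Answer: 4777
3377
1334
1222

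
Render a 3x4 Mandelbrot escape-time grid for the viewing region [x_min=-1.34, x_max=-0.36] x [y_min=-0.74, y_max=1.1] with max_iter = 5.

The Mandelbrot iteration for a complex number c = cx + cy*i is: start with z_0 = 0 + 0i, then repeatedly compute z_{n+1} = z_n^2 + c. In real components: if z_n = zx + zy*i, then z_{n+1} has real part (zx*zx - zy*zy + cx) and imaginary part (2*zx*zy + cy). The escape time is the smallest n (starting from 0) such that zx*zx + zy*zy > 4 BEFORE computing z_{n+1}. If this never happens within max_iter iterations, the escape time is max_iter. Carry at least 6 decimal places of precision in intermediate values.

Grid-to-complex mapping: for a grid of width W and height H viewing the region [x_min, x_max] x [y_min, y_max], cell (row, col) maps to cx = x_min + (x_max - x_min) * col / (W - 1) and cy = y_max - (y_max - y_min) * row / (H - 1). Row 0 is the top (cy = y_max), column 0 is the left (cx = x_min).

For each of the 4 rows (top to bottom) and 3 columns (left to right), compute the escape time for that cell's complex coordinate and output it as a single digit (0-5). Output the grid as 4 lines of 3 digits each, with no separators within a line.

Answer: 334
455
555
345

Derivation:
(row=0, col=0): c = -1.3400 + 1.1000i → escape time 3
(row=0, col=1): c = -0.8500 + 1.1000i → escape time 3
(row=0, col=2): c = -0.3600 + 1.1000i → escape time 4
(row=1, col=0): c = -1.3400 + 0.4867i → escape time 4
(row=1, col=1): c = -0.8500 + 0.4867i → escape time 5
(row=1, col=2): c = -0.3600 + 0.4867i → escape time 5
(row=2, col=0): c = -1.3400 + -0.1267i → escape time 5
(row=2, col=1): c = -0.8500 + -0.1267i → escape time 5
(row=2, col=2): c = -0.3600 + -0.1267i → escape time 5
(row=3, col=0): c = -1.3400 + -0.7400i → escape time 3
(row=3, col=1): c = -0.8500 + -0.7400i → escape time 4
(row=3, col=2): c = -0.3600 + -0.7400i → escape time 5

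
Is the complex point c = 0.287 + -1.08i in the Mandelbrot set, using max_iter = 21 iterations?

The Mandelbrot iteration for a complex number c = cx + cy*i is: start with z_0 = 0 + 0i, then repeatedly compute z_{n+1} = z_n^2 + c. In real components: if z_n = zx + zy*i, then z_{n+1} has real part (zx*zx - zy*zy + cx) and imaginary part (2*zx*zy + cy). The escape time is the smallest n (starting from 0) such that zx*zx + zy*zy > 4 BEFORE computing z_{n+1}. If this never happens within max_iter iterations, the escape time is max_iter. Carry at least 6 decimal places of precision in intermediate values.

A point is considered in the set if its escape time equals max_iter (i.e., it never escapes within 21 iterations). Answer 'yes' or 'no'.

Answer: no

Derivation:
z_0 = 0 + 0i, c = 0.2870 + -1.0800i
Iter 1: z = 0.2870 + -1.0800i, |z|^2 = 1.2488
Iter 2: z = -0.7970 + -1.6999i, |z|^2 = 3.5250
Iter 3: z = -1.9675 + 1.6298i, |z|^2 = 6.5271
Escaped at iteration 3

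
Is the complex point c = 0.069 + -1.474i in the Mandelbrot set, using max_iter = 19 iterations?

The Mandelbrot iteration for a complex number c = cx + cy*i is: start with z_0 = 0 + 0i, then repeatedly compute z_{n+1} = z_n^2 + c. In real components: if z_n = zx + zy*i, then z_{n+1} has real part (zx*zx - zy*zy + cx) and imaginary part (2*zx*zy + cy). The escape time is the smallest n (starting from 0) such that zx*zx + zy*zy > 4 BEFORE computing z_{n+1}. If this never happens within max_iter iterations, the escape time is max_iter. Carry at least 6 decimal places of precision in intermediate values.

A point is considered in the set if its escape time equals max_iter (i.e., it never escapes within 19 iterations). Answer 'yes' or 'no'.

z_0 = 0 + 0i, c = 0.0690 + -1.4740i
Iter 1: z = 0.0690 + -1.4740i, |z|^2 = 2.1774
Iter 2: z = -2.0989 + -1.6774i, |z|^2 = 7.2192
Escaped at iteration 2

Answer: no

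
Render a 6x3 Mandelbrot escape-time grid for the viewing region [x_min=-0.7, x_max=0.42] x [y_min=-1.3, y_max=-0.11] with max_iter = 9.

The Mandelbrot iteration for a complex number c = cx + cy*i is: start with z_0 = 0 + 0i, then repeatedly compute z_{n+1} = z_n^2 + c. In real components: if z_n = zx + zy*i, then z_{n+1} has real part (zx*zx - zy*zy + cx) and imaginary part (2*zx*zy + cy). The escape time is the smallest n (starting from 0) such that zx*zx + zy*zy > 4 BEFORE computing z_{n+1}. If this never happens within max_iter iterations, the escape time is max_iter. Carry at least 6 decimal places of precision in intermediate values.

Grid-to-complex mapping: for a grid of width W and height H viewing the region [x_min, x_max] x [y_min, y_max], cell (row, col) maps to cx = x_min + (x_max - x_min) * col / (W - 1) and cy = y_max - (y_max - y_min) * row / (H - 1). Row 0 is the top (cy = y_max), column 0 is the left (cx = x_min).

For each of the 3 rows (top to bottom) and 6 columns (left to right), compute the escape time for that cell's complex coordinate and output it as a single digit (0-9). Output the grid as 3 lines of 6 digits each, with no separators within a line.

Answer: 999997
589964
333222

Derivation:
(row=0, col=0): c = -0.7000 + -0.1100i → escape time 9
(row=0, col=1): c = -0.4760 + -0.1100i → escape time 9
(row=0, col=2): c = -0.2520 + -0.1100i → escape time 9
(row=0, col=3): c = -0.0280 + -0.1100i → escape time 9
(row=0, col=4): c = 0.1960 + -0.1100i → escape time 9
(row=0, col=5): c = 0.4200 + -0.1100i → escape time 7
(row=1, col=0): c = -0.7000 + -0.7050i → escape time 5
(row=1, col=1): c = -0.4760 + -0.7050i → escape time 8
(row=1, col=2): c = -0.2520 + -0.7050i → escape time 9
(row=1, col=3): c = -0.0280 + -0.7050i → escape time 9
(row=1, col=4): c = 0.1960 + -0.7050i → escape time 6
(row=1, col=5): c = 0.4200 + -0.7050i → escape time 4
(row=2, col=0): c = -0.7000 + -1.3000i → escape time 3
(row=2, col=1): c = -0.4760 + -1.3000i → escape time 3
(row=2, col=2): c = -0.2520 + -1.3000i → escape time 3
(row=2, col=3): c = -0.0280 + -1.3000i → escape time 2
(row=2, col=4): c = 0.1960 + -1.3000i → escape time 2
(row=2, col=5): c = 0.4200 + -1.3000i → escape time 2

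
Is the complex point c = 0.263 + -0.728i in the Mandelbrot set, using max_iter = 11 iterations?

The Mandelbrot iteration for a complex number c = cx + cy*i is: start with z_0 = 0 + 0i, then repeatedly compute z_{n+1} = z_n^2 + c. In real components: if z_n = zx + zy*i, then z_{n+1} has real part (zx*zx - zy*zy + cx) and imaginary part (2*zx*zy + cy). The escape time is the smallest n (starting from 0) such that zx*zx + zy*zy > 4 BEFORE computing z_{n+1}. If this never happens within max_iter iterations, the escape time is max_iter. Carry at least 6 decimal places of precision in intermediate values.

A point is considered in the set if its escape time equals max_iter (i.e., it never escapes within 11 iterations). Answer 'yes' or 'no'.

Answer: no

Derivation:
z_0 = 0 + 0i, c = 0.2630 + -0.7280i
Iter 1: z = 0.2630 + -0.7280i, |z|^2 = 0.5992
Iter 2: z = -0.1978 + -1.1109i, |z|^2 = 1.2733
Iter 3: z = -0.9320 + -0.2885i, |z|^2 = 0.9519
Iter 4: z = 1.0485 + -0.1902i, |z|^2 = 1.1355
Iter 5: z = 1.3261 + -1.1269i, |z|^2 = 3.0284
Iter 6: z = 0.7515 + -3.7168i, |z|^2 = 14.3792
Escaped at iteration 6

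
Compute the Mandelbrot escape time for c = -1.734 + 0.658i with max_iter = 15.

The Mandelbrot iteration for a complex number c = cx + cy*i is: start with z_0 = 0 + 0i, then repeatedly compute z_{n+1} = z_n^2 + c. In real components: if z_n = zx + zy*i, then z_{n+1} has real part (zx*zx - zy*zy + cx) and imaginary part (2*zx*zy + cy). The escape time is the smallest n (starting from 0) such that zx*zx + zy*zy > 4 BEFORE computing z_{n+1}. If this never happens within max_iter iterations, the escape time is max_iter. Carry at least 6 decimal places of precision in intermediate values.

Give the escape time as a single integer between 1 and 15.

z_0 = 0 + 0i, c = -1.7340 + 0.6580i
Iter 1: z = -1.7340 + 0.6580i, |z|^2 = 3.4397
Iter 2: z = 0.8398 + -1.6239i, |z|^2 = 3.3424
Iter 3: z = -3.6659 + -2.0696i, |z|^2 = 17.7222
Escaped at iteration 3

Answer: 3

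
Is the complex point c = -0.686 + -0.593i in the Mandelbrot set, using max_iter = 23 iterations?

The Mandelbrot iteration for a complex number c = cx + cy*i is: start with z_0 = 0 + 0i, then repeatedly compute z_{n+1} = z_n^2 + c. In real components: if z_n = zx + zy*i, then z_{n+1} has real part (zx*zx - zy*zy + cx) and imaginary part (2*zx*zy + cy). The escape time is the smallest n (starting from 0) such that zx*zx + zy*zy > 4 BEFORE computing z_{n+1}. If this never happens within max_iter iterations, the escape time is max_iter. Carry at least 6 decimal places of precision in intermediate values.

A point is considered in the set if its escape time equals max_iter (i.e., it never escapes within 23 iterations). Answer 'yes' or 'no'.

z_0 = 0 + 0i, c = -0.6860 + -0.5930i
Iter 1: z = -0.6860 + -0.5930i, |z|^2 = 0.8222
Iter 2: z = -0.5671 + 0.2206i, |z|^2 = 0.3702
Iter 3: z = -0.4131 + -0.8432i, |z|^2 = 0.8816
Iter 4: z = -1.2263 + 0.1037i, |z|^2 = 1.5145
Iter 5: z = 0.8070 + -0.8472i, |z|^2 = 1.3691
Iter 6: z = -0.7525 + -1.9605i, |z|^2 = 4.4098
Escaped at iteration 6

Answer: no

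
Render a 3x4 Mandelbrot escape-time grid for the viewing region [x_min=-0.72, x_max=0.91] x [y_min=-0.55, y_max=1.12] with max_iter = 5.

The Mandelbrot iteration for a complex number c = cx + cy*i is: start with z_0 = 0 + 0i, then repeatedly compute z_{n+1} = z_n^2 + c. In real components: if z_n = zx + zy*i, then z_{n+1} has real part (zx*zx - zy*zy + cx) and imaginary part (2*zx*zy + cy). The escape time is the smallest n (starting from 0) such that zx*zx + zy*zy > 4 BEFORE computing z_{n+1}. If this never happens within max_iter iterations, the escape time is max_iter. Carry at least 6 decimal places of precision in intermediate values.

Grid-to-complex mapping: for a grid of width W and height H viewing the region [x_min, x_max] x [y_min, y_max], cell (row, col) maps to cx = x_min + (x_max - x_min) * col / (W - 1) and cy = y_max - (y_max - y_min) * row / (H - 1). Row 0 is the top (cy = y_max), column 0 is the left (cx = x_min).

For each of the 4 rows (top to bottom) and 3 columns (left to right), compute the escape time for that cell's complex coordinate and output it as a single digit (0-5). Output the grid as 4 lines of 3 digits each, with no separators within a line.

(row=0, col=0): c = -0.7200 + 1.1200i → escape time 3
(row=0, col=1): c = 0.0950 + 1.1200i → escape time 4
(row=0, col=2): c = 0.9100 + 1.1200i → escape time 2
(row=1, col=0): c = -0.7200 + 0.5633i → escape time 5
(row=1, col=1): c = 0.0950 + 0.5633i → escape time 5
(row=1, col=2): c = 0.9100 + 0.5633i → escape time 2
(row=2, col=0): c = -0.7200 + 0.0067i → escape time 5
(row=2, col=1): c = 0.0950 + 0.0067i → escape time 5
(row=2, col=2): c = 0.9100 + 0.0067i → escape time 3
(row=3, col=0): c = -0.7200 + -0.5500i → escape time 5
(row=3, col=1): c = 0.0950 + -0.5500i → escape time 5
(row=3, col=2): c = 0.9100 + -0.5500i → escape time 2

Answer: 342
552
553
552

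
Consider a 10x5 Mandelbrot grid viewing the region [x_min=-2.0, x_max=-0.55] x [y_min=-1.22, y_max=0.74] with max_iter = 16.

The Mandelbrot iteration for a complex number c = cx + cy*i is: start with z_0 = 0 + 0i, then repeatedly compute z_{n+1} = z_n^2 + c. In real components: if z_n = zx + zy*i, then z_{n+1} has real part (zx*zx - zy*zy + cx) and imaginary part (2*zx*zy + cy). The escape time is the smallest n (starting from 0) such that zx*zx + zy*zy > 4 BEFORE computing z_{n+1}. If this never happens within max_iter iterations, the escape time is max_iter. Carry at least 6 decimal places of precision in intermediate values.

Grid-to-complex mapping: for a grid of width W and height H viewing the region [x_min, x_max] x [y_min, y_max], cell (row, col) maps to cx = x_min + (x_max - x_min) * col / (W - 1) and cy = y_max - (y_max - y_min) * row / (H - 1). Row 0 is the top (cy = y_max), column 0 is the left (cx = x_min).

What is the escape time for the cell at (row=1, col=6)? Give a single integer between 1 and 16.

z_0 = 0 + 0i, c = -1.0333 + 0.2500i
Iter 1: z = -1.0333 + 0.2500i, |z|^2 = 1.1303
Iter 2: z = -0.0281 + -0.2667i, |z|^2 = 0.0719
Iter 3: z = -1.1037 + 0.2650i, |z|^2 = 1.2883
Iter 4: z = 0.1145 + -0.3349i, |z|^2 = 0.1252
Iter 5: z = -1.1323 + 0.1733i, |z|^2 = 1.3122
Iter 6: z = 0.2188 + -0.1425i, |z|^2 = 0.0682
Iter 7: z = -1.0057 + 0.1876i, |z|^2 = 1.0467
Iter 8: z = -0.0570 + -0.1274i, |z|^2 = 0.0195
Iter 9: z = -1.0463 + 0.2645i, |z|^2 = 1.1648
Iter 10: z = -0.0085 + -0.3036i, |z|^2 = 0.0922
Iter 11: z = -1.1254 + 0.2552i, |z|^2 = 1.3317
Iter 12: z = 0.1681 + -0.3244i, |z|^2 = 0.1335
Iter 13: z = -1.1103 + 0.1409i, |z|^2 = 1.2526
Iter 14: z = 0.1795 + -0.0630i, |z|^2 = 0.0362
Iter 15: z = -1.0051 + 0.2274i, |z|^2 = 1.0619

Answer: 16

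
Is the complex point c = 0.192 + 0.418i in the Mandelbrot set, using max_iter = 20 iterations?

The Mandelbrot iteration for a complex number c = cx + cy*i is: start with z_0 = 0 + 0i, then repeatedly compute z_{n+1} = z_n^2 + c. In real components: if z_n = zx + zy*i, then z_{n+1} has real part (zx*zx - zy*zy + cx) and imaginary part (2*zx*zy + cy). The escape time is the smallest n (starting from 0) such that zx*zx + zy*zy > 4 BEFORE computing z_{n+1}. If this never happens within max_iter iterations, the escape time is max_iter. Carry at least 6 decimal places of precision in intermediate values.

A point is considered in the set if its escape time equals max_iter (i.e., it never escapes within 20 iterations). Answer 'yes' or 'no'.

Answer: yes

Derivation:
z_0 = 0 + 0i, c = 0.1920 + 0.4180i
Iter 1: z = 0.1920 + 0.4180i, |z|^2 = 0.2116
Iter 2: z = 0.0541 + 0.5785i, |z|^2 = 0.3376
Iter 3: z = -0.1397 + 0.4806i, |z|^2 = 0.2505
Iter 4: z = -0.0195 + 0.2837i, |z|^2 = 0.0808
Iter 5: z = 0.1119 + 0.4069i, |z|^2 = 0.1781
Iter 6: z = 0.0389 + 0.5091i, |z|^2 = 0.2607
Iter 7: z = -0.0657 + 0.4576i, |z|^2 = 0.2137
Iter 8: z = -0.0131 + 0.3579i, |z|^2 = 0.1283
Iter 9: z = 0.0641 + 0.4086i, |z|^2 = 0.1711
Iter 10: z = 0.0291 + 0.4704i, |z|^2 = 0.2221
Iter 11: z = -0.0284 + 0.4454i, |z|^2 = 0.1992
Iter 12: z = -0.0056 + 0.3927i, |z|^2 = 0.1543
Iter 13: z = 0.0378 + 0.4136i, |z|^2 = 0.1725
Iter 14: z = 0.0224 + 0.4493i, |z|^2 = 0.2024
Iter 15: z = -0.0094 + 0.4381i, |z|^2 = 0.1920
Iter 16: z = 0.0002 + 0.4098i, |z|^2 = 0.1679
Iter 17: z = 0.0241 + 0.4181i, |z|^2 = 0.1754
Iter 18: z = 0.0177 + 0.4381i, |z|^2 = 0.1923
Iter 19: z = 0.0004 + 0.4335i, |z|^2 = 0.1880
Did not escape in 20 iterations → in set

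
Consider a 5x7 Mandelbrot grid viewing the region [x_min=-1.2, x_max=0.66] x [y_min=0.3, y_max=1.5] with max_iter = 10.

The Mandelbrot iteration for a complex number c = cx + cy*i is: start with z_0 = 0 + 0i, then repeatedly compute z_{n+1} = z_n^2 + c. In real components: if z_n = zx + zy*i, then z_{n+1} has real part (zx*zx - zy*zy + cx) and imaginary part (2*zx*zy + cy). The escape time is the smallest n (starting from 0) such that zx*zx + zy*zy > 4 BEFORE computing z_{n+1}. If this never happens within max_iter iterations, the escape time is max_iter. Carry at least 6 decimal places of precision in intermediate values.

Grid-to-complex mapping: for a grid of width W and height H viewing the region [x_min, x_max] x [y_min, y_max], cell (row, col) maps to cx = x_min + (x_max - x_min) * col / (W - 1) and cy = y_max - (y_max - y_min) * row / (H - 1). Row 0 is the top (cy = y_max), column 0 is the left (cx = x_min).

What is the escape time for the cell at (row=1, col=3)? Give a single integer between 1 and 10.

z_0 = 0 + 0i, c = 0.1950 + 1.3000i
Iter 1: z = 0.1950 + 1.3000i, |z|^2 = 1.7280
Iter 2: z = -1.4570 + 1.8070i, |z|^2 = 5.3880
Escaped at iteration 2

Answer: 2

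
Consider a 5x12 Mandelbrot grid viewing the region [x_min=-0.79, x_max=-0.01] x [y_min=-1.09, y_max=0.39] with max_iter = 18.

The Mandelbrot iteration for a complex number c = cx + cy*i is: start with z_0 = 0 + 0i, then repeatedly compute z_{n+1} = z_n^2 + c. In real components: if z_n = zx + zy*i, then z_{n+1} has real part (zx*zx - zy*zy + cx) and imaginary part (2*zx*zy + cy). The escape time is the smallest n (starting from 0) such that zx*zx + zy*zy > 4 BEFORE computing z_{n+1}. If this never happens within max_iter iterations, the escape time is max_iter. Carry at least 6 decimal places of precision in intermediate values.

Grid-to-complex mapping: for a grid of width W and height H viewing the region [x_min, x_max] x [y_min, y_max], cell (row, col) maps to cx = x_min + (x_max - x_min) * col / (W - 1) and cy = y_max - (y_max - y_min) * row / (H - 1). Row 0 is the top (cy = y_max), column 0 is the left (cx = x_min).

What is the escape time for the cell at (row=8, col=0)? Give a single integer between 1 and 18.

Answer: 4

Derivation:
z_0 = 0 + 0i, c = -0.7900 + -0.6864i
Iter 1: z = -0.7900 + -0.6864i, |z|^2 = 1.0952
Iter 2: z = -0.6370 + 0.3981i, |z|^2 = 0.5642
Iter 3: z = -0.5427 + -1.1935i, |z|^2 = 1.7190
Iter 4: z = -1.9200 + 0.6091i, |z|^2 = 4.0573
Escaped at iteration 4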